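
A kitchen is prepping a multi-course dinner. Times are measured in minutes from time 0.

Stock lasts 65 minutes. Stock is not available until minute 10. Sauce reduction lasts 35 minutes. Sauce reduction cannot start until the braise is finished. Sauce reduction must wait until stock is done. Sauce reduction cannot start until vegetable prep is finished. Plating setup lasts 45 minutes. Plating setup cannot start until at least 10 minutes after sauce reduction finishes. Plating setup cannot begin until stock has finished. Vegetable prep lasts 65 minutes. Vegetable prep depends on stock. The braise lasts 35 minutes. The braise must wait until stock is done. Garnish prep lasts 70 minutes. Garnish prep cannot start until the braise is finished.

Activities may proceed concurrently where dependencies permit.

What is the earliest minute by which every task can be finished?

230

Stock waits on its own release at minute 10, so it starts at minute 10 and finishes at 10 + 65 = minute 75.
After stock (finishes minute 75), vegetable prep can start at minute 75 and finishes at minute 140.
The braise waits on stock (finishes minute 75), so it starts at minute 75 and finishes at 75 + 35 = minute 110.
Garnish prep waits on the braise (finishes minute 110), so it starts at minute 110 and finishes at 110 + 70 = minute 180.
Sauce reduction cannot start until the braise (finishes minute 110); stock (finishes minute 75); vegetable prep (finishes minute 140). The controlling bound is minute 140, so sauce reduction finishes at 140 + 35 = minute 175.
For plating setup: sauce reduction (finishes minute 175, plus 10-minute gap → minute 185); stock (finishes minute 75). Taking the maximum gives a start of minute 185, and it finishes at 185 + 45 = minute 230.
All tasks are finished once the last one completes. Finish times: Stock at 75, The braise at 110, Vegetable prep at 140, Sauce reduction at 175, Plating setup at 230, Garnish prep at 180. The latest is minute 230.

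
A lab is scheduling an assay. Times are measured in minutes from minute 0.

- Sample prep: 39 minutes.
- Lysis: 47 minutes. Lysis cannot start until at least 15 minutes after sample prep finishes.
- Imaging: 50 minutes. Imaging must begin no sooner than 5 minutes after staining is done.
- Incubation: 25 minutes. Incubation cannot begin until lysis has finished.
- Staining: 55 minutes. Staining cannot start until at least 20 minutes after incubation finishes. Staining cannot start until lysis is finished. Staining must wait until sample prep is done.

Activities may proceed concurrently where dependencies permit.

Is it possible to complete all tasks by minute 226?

Sample prep has no prerequisites, so it starts at minute 0 and finishes at minute 39.
After sample prep (finishes minute 39, plus 15-minute gap → minute 54), lysis can start at minute 54 and finishes at minute 101.
After lysis (finishes minute 101), incubation can start at minute 101 and finishes at minute 126.
Staining needs all of incubation (finishes minute 126, plus 20-minute gap → minute 146); lysis (finishes minute 101); sample prep (finishes minute 39). That puts its earliest start at minute 146; it finishes at 146 + 55 = minute 201.
Imaging waits on staining (finishes minute 201, plus 5-minute gap → minute 206), so it starts at minute 206 and finishes at 206 + 50 = minute 256.
The earliest everything can be done is minute 256, which is after the deadline of 226, so it is not possible.

No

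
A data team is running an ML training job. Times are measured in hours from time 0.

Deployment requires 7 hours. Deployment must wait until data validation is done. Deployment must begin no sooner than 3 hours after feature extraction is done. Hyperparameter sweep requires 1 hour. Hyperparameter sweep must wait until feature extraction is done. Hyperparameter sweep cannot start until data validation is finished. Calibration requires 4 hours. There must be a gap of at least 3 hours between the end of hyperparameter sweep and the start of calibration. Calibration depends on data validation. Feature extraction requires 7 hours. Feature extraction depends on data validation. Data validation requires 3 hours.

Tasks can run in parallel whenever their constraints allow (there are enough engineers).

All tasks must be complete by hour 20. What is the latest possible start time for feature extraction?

Nothing follows calibration; the deadline of hour 20 is its only limit. It must start by 20 − 4 = hour 16.
Hyperparameter sweep has to be done before calibration (must start by hour 16, minus 3-hour gap → hour 13). That means finishing by hour 13, i.e. starting by 13 − 1 = hour 12.
To finish by hour 20, deployment (duration 7) must start no later than hour 13.
Feature extraction must finish in time for hyperparameter sweep (must start by hour 12); deployment (must start by hour 13, minus 3-hour gap → hour 10). The tightest is hour 10, so feature extraction must start by 10 − 7 = hour 3.

3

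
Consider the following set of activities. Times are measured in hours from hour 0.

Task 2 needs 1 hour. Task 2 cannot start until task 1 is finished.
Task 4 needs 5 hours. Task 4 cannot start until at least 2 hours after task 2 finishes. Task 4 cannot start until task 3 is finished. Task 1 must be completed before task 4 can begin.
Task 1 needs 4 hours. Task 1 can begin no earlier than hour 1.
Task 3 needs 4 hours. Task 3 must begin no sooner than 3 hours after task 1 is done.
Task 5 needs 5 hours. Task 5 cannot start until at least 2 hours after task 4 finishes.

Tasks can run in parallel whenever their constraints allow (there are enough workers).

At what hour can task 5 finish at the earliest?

24

Task 1 cannot begin until its own release at hour 1. It runs from hour 1 to 1 + 4 = hour 5.
Task 3 cannot begin until task 1 (finishes hour 5, plus 3-hour gap → hour 8). It runs from hour 8 to 8 + 4 = hour 12.
Task 2 waits on task 1 (finishes hour 5), so it starts at hour 5 and finishes at 5 + 1 = hour 6.
Task 4 cannot start until task 2 (finishes hour 6, plus 2-hour gap → hour 8); task 3 (finishes hour 12); task 1 (finishes hour 5). The controlling bound is hour 12, so task 4 finishes at 12 + 5 = hour 17.
After task 4 (finishes hour 17, plus 2-hour gap → hour 19), task 5 can start at hour 19 and finishes at hour 24.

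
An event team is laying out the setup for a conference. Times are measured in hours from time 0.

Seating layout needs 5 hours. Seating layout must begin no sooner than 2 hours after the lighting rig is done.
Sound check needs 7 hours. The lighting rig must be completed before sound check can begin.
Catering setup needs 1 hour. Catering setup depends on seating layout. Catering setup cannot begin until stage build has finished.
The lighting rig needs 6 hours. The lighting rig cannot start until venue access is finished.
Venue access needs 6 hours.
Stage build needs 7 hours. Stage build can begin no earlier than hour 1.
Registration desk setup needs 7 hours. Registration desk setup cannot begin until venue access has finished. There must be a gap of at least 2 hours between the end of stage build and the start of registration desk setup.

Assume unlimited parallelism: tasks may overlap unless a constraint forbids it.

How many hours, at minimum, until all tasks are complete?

After its own release at hour 1, stage build can start at hour 1 and finishes at hour 8.
Venue access can start immediately at hour 0; it finishes at hour 6.
Registration desk setup cannot start until venue access (finishes hour 6); stage build (finishes hour 8, plus 2-hour gap → hour 10). The controlling bound is hour 10, so registration desk setup finishes at 10 + 7 = hour 17.
The lighting rig cannot begin until venue access (finishes hour 6). It runs from hour 6 to 6 + 6 = hour 12.
After the lighting rig (finishes hour 12), sound check can start at hour 12 and finishes at hour 19.
Seating layout cannot begin until the lighting rig (finishes hour 12, plus 2-hour gap → hour 14). It runs from hour 14 to 14 + 5 = hour 19.
Catering setup has to wait for seating layout (finishes hour 19); stage build (finishes hour 8). The latest of these is hour 19, so catering setup runs hour 19 to 19 + 1 = hour 20.
All tasks are finished once the last one completes. Finish times: Venue access at 6, Stage build at 8, The lighting rig at 12, Seating layout at 19, Registration desk setup at 17, Catering setup at 20, Sound check at 19. The latest is hour 20.

20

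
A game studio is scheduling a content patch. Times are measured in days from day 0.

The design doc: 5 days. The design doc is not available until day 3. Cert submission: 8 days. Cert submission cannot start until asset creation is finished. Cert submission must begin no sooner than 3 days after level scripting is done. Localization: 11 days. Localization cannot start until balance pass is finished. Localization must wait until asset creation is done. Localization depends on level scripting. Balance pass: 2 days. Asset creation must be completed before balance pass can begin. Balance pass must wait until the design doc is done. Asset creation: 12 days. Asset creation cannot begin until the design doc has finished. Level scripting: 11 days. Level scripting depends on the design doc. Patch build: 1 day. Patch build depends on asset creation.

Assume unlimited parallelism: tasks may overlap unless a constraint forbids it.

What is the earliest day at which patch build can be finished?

After its own release at day 3, the design doc can start at day 3 and finishes at day 8.
After the design doc (finishes day 8), asset creation can start at day 8 and finishes at day 20.
After asset creation (finishes day 20), patch build can start at day 20 and finishes at day 21.

21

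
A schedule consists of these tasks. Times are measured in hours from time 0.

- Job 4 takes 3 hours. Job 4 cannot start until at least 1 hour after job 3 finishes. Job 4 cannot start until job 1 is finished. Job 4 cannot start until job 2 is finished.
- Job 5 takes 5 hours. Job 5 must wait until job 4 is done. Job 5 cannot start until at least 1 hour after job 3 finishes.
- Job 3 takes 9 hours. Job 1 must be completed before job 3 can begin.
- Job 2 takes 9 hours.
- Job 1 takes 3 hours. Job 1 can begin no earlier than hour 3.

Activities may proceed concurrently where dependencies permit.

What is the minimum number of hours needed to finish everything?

Job 2 can start immediately at hour 0; it finishes at hour 9.
Job 1 waits on its own release at hour 3, so it starts at hour 3 and finishes at 3 + 3 = hour 6.
Job 3 waits on job 1 (finishes hour 6), so it starts at hour 6 and finishes at 6 + 9 = hour 15.
Job 4 cannot start until job 3 (finishes hour 15, plus 1-hour gap → hour 16); job 1 (finishes hour 6); job 2 (finishes hour 9). The controlling bound is hour 16, so job 4 finishes at 16 + 3 = hour 19.
Job 5 cannot start until job 4 (finishes hour 19); job 3 (finishes hour 15, plus 1-hour gap → hour 16). The controlling bound is hour 19, so job 5 finishes at 19 + 5 = hour 24.
All tasks are finished once the last one completes. Finish times: Job 1 at 6, Job 2 at 9, Job 3 at 15, Job 4 at 19, Job 5 at 24. The latest is hour 24.

24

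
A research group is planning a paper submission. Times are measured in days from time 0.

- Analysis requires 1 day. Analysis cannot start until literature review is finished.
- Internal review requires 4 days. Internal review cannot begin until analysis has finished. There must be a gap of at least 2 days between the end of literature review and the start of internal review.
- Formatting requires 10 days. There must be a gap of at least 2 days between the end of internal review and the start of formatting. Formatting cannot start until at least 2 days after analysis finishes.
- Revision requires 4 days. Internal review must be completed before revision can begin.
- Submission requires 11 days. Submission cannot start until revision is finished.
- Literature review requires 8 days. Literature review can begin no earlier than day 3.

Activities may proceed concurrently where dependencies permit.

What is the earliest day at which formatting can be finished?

Literature review waits on its own release at day 3, so it starts at day 3 and finishes at 3 + 8 = day 11.
Analysis waits on literature review (finishes day 11), so it starts at day 11 and finishes at 11 + 1 = day 12.
Internal review has to wait for analysis (finishes day 12); literature review (finishes day 11, plus 2-day gap → day 13). The latest of these is day 13, so internal review runs day 13 to 13 + 4 = day 17.
Formatting cannot start until internal review (finishes day 17, plus 2-day gap → day 19); analysis (finishes day 12, plus 2-day gap → day 14). The controlling bound is day 19, so formatting finishes at 19 + 10 = day 29.

29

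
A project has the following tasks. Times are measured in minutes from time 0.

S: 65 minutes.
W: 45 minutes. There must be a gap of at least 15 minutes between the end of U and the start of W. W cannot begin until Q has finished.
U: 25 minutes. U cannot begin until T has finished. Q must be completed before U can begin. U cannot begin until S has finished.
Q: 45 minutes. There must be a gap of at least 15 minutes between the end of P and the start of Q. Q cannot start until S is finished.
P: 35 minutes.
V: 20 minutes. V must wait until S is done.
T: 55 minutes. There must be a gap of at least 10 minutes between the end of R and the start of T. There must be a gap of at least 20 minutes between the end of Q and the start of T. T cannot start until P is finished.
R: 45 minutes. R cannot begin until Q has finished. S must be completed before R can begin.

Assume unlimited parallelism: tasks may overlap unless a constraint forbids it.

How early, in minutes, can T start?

S can start immediately at minute 0; it finishes at minute 65.
P has no prerequisites, so it starts at minute 0 and finishes at minute 35.
For Q: P (finishes minute 35, plus 15-minute gap → minute 50); S (finishes minute 65). Taking the maximum gives a start of minute 65, and it finishes at 65 + 45 = minute 110.
R has to wait for Q (finishes minute 110); S (finishes minute 65). The latest of these is minute 110, so R runs minute 110 to 110 + 45 = minute 155.
T waits on R (finishes minute 155, plus 10-minute gap → minute 165); Q (finishes minute 110, plus 20-minute gap → minute 130); P (finishes minute 35). The latest of these is minute 165, which is the earliest T can start.

165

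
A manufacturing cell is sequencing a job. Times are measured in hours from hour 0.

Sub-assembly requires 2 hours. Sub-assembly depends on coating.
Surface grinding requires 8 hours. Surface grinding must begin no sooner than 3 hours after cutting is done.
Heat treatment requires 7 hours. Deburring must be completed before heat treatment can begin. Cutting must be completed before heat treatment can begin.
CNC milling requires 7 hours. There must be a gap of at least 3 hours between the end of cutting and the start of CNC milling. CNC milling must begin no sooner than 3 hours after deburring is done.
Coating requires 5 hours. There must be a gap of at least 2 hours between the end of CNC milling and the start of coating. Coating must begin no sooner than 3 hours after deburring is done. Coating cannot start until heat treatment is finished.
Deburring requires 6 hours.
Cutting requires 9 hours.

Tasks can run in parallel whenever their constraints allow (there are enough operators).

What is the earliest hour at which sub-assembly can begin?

Nothing blocks deburring, so it runs from hour 0 to hour 6.
Cutting can start immediately at hour 0; it finishes at hour 9.
Heat treatment cannot start until deburring (finishes hour 6); cutting (finishes hour 9). The controlling bound is hour 9, so heat treatment finishes at 9 + 7 = hour 16.
CNC milling cannot start until cutting (finishes hour 9, plus 3-hour gap → hour 12); deburring (finishes hour 6, plus 3-hour gap → hour 9). The controlling bound is hour 12, so CNC milling finishes at 12 + 7 = hour 19.
Coating has to wait for CNC milling (finishes hour 19, plus 2-hour gap → hour 21); deburring (finishes hour 6, plus 3-hour gap → hour 9); heat treatment (finishes hour 16). The latest of these is hour 21, so coating runs hour 21 to 21 + 5 = hour 26.
Sub-assembly waits on coating (finishes hour 26), so the earliest it can start is hour 26.

26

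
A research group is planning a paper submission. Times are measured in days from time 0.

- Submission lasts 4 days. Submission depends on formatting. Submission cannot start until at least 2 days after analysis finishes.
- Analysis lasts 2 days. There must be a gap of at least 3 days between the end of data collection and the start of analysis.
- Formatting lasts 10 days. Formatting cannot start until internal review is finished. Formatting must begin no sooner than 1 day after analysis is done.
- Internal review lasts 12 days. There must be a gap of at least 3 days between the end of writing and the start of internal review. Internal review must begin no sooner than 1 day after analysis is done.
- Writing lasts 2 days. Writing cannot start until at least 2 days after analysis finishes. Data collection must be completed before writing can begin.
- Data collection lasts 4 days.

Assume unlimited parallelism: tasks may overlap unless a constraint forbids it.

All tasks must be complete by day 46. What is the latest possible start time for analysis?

To finish by day 46, submission (duration 4) must start no later than day 42.
Formatting has to be done before submission (must start by day 42). That means finishing by day 42, i.e. starting by 42 − 10 = day 32.
Internal review has to be done before formatting (must start by day 32). That means finishing by day 32, i.e. starting by 32 − 12 = day 20.
Writing must finish before internal review (must start by day 20, minus 3-day gap → day 17). With a 2-day duration, writing must start by 17 − 2 = day 15.
Analysis has several dependents: writing (must start by day 15, minus 2-day gap → day 13); internal review (must start by day 20, minus 1-day gap → day 19); formatting (must start by day 32, minus 1-day gap → day 31); submission (must start by day 42, minus 2-day gap → day 40). The earliest of those limits is day 13, so analysis must start by 13 − 2 = day 11.

11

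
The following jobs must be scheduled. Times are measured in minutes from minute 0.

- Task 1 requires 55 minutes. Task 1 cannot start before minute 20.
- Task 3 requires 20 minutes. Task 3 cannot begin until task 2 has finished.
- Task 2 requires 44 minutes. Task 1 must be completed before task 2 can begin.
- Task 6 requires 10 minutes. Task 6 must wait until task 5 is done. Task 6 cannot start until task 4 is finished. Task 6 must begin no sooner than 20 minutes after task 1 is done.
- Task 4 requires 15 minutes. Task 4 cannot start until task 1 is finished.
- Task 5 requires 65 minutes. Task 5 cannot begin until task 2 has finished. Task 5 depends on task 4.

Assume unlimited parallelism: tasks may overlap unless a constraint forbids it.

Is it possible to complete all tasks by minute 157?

No

Task 1 waits on its own release at minute 20, so it starts at minute 20 and finishes at 20 + 55 = minute 75.
Task 4 cannot begin until task 1 (finishes minute 75). It runs from minute 75 to 75 + 15 = minute 90.
Task 2 waits on task 1 (finishes minute 75), so it starts at minute 75 and finishes at 75 + 44 = minute 119.
Task 5 needs all of task 2 (finishes minute 119); task 4 (finishes minute 90). That puts its earliest start at minute 119; it finishes at 119 + 65 = minute 184.
For task 6: task 5 (finishes minute 184); task 4 (finishes minute 90); task 1 (finishes minute 75, plus 20-minute gap → minute 95). Taking the maximum gives a start of minute 184, and it finishes at 184 + 10 = minute 194.
Task 3 cannot begin until task 2 (finishes minute 119). It runs from minute 119 to 119 + 20 = minute 139.
The earliest everything can be done is minute 194, which is after the deadline of 157, so it is not possible.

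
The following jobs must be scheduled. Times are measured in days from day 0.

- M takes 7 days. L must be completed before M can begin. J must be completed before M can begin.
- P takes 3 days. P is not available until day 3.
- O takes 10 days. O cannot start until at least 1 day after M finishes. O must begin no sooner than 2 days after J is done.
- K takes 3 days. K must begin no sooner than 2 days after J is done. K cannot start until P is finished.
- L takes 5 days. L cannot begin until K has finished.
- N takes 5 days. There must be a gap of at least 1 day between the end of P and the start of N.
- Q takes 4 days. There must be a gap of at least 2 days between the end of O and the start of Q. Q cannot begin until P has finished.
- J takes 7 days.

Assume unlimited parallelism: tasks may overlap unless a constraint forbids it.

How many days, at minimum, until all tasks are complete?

41

P waits on its own release at day 3, so it starts at day 3 and finishes at 3 + 3 = day 6.
N waits on P (finishes day 6, plus 1-day gap → day 7), so it starts at day 7 and finishes at 7 + 5 = day 12.
J has no prerequisites, so it starts at day 0 and finishes at day 7.
K has to wait for J (finishes day 7, plus 2-day gap → day 9); P (finishes day 6). The latest of these is day 9, so K runs day 9 to 9 + 3 = day 12.
L waits on K (finishes day 12), so it starts at day 12 and finishes at 12 + 5 = day 17.
M cannot start until L (finishes day 17); J (finishes day 7). The controlling bound is day 17, so M finishes at 17 + 7 = day 24.
For O: M (finishes day 24, plus 1-day gap → day 25); J (finishes day 7, plus 2-day gap → day 9). Taking the maximum gives a start of day 25, and it finishes at 25 + 10 = day 35.
Q has to wait for O (finishes day 35, plus 2-day gap → day 37); P (finishes day 6). The latest of these is day 37, so Q runs day 37 to 37 + 4 = day 41.
All tasks are finished once the last one completes. Finish times: J at 7, K at 12, L at 17, M at 24, N at 12, O at 35, P at 6, Q at 41. The latest is day 41.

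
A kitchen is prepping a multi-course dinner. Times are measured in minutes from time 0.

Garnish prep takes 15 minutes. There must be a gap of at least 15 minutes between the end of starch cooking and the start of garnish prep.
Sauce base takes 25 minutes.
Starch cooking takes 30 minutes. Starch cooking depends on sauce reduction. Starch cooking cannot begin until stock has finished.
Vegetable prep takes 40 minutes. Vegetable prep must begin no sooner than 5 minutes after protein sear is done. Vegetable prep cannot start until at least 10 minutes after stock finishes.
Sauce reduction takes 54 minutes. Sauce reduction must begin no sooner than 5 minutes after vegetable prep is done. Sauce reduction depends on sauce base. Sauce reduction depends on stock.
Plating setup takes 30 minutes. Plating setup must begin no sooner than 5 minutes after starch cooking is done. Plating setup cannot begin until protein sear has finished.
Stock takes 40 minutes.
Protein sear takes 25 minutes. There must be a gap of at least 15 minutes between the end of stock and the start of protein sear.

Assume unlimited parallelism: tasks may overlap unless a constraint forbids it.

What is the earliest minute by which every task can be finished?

Nothing blocks sauce base, so it runs from minute 0 to minute 25.
Stock has no prerequisites, so it starts at minute 0 and finishes at minute 40.
After stock (finishes minute 40, plus 15-minute gap → minute 55), protein sear can start at minute 55 and finishes at minute 80.
Vegetable prep cannot start until protein sear (finishes minute 80, plus 5-minute gap → minute 85); stock (finishes minute 40, plus 10-minute gap → minute 50). The controlling bound is minute 85, so vegetable prep finishes at 85 + 40 = minute 125.
Sauce reduction cannot start until vegetable prep (finishes minute 125, plus 5-minute gap → minute 130); sauce base (finishes minute 25); stock (finishes minute 40). The controlling bound is minute 130, so sauce reduction finishes at 130 + 54 = minute 184.
For starch cooking: sauce reduction (finishes minute 184); stock (finishes minute 40). Taking the maximum gives a start of minute 184, and it finishes at 184 + 30 = minute 214.
Garnish prep cannot begin until starch cooking (finishes minute 214, plus 15-minute gap → minute 229). It runs from minute 229 to 229 + 15 = minute 244.
Plating setup needs all of starch cooking (finishes minute 214, plus 5-minute gap → minute 219); protein sear (finishes minute 80). That puts its earliest start at minute 219; it finishes at 219 + 30 = minute 249.
All tasks are finished once the last one completes. Finish times: Stock at 40, Sauce base at 25, Protein sear at 80, Vegetable prep at 125, Sauce reduction at 184, Starch cooking at 214, Plating setup at 249, Garnish prep at 244. The latest is minute 249.

249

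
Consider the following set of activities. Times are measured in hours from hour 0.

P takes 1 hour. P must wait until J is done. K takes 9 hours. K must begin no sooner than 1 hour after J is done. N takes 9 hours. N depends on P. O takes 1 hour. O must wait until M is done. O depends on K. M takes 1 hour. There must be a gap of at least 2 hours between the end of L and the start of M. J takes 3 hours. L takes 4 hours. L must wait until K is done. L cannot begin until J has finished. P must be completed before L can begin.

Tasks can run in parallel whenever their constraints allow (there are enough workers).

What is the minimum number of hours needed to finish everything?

J has no prerequisites, so it starts at hour 0 and finishes at hour 3.
P waits on J (finishes hour 3), so it starts at hour 3 and finishes at 3 + 1 = hour 4.
N cannot begin until P (finishes hour 4). It runs from hour 4 to 4 + 9 = hour 13.
K cannot begin until J (finishes hour 3, plus 1-hour gap → hour 4). It runs from hour 4 to 4 + 9 = hour 13.
L has to wait for K (finishes hour 13); J (finishes hour 3); P (finishes hour 4). The latest of these is hour 13, so L runs hour 13 to 13 + 4 = hour 17.
M waits on L (finishes hour 17, plus 2-hour gap → hour 19), so it starts at hour 19 and finishes at 19 + 1 = hour 20.
O cannot start until M (finishes hour 20); K (finishes hour 13). The controlling bound is hour 20, so O finishes at 20 + 1 = hour 21.
All tasks are finished once the last one completes. Finish times: J at 3, K at 13, L at 17, M at 20, N at 13, O at 21, P at 4. The latest is hour 21.

21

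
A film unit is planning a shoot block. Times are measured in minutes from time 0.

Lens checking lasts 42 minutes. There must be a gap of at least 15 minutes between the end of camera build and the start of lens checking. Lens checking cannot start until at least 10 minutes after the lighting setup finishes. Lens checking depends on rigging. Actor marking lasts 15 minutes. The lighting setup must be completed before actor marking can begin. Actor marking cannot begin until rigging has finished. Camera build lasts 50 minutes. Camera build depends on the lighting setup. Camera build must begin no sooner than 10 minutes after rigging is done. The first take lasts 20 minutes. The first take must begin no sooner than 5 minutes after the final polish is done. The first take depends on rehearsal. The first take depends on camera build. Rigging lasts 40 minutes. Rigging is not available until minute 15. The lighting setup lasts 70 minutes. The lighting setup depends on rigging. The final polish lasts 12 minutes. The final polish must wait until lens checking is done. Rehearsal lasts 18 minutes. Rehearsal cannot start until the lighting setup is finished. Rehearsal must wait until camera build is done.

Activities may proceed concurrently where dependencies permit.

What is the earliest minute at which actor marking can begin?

Rigging waits on its own release at minute 15, so it starts at minute 15 and finishes at 15 + 40 = minute 55.
After rigging (finishes minute 55), the lighting setup can start at minute 55 and finishes at minute 125.
Actor marking waits on the lighting setup (finishes minute 125); rigging (finishes minute 55). The latest of these is minute 125, which is the earliest actor marking can start.

125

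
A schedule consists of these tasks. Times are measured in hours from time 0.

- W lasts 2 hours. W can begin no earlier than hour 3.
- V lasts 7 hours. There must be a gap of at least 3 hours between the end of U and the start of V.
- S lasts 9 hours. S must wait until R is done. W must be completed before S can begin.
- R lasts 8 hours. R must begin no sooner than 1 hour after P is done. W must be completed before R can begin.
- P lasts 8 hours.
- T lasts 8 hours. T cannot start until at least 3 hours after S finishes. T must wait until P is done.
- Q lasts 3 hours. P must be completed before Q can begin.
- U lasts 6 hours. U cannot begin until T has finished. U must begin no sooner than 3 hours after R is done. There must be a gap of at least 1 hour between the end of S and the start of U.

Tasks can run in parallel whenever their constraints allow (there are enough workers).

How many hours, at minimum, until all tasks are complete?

53

After its own release at hour 3, W can start at hour 3 and finishes at hour 5.
P can start immediately at hour 0; it finishes at hour 8.
R cannot start until P (finishes hour 8, plus 1-hour gap → hour 9); W (finishes hour 5). The controlling bound is hour 9, so R finishes at 9 + 8 = hour 17.
S needs all of R (finishes hour 17); W (finishes hour 5). That puts its earliest start at hour 17; it finishes at 17 + 9 = hour 26.
For T: S (finishes hour 26, plus 3-hour gap → hour 29); P (finishes hour 8). Taking the maximum gives a start of hour 29, and it finishes at 29 + 8 = hour 37.
U cannot start until T (finishes hour 37); R (finishes hour 17, plus 3-hour gap → hour 20); S (finishes hour 26, plus 1-hour gap → hour 27). The controlling bound is hour 37, so U finishes at 37 + 6 = hour 43.
V waits on U (finishes hour 43, plus 3-hour gap → hour 46), so it starts at hour 46 and finishes at 46 + 7 = hour 53.
Q waits on P (finishes hour 8), so it starts at hour 8 and finishes at 8 + 3 = hour 11.
All tasks are finished once the last one completes. Finish times: P at 8, Q at 11, R at 17, S at 26, T at 37, U at 43, V at 53, W at 5. The latest is hour 53.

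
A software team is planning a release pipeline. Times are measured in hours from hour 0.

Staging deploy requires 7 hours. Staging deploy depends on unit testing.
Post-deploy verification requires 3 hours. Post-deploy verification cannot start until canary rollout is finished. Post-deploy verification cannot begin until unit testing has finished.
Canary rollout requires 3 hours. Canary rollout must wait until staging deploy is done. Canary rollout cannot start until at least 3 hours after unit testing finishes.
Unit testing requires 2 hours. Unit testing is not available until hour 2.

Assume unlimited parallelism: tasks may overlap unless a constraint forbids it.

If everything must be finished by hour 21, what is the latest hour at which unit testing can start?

Post-deploy verification must finish by hour 21; it takes 3 hours, so it must start by 21 − 3 = hour 18.
Canary rollout feeds into post-deploy verification (must start by hour 18); so canary rollout must finish by hour 18 and therefore start by hour 15.
Staging deploy feeds into canary rollout (must start by hour 15); so staging deploy must finish by hour 15 and therefore start by hour 8.
For unit testing: staging deploy (must start by hour 8); canary rollout (must start by hour 15, minus 3-hour gap → hour 12); post-deploy verification (must start by hour 18). The most restrictive is hour 8; with a 2-hour duration, unit testing must start by hour 6.

6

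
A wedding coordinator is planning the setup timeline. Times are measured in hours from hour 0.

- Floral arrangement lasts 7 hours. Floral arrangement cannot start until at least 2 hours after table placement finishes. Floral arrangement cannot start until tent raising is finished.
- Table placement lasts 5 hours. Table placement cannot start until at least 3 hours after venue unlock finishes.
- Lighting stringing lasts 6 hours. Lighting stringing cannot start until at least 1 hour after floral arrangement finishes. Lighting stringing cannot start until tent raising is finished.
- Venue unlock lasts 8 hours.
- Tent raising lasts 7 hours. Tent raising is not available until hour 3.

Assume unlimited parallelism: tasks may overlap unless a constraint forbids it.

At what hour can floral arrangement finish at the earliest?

25

After its own release at hour 3, tent raising can start at hour 3 and finishes at hour 10.
Venue unlock has no prerequisites, so it starts at hour 0 and finishes at hour 8.
Table placement cannot begin until venue unlock (finishes hour 8, plus 3-hour gap → hour 11). It runs from hour 11 to 11 + 5 = hour 16.
For floral arrangement: table placement (finishes hour 16, plus 2-hour gap → hour 18); tent raising (finishes hour 10). Taking the maximum gives a start of hour 18, and it finishes at 18 + 7 = hour 25.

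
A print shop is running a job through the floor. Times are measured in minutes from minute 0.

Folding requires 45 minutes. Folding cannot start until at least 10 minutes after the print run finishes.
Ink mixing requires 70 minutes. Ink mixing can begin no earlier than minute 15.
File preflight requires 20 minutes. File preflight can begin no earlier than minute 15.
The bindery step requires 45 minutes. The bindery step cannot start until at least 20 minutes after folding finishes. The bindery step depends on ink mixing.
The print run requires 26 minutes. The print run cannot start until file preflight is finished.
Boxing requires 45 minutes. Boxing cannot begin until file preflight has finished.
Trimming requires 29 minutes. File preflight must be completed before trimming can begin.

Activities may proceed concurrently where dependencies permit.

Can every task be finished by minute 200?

Yes

Ink mixing cannot begin until its own release at minute 15. It runs from minute 15 to 15 + 70 = minute 85.
File preflight cannot begin until its own release at minute 15. It runs from minute 15 to 15 + 20 = minute 35.
Boxing cannot begin until file preflight (finishes minute 35). It runs from minute 35 to 35 + 45 = minute 80.
After file preflight (finishes minute 35), trimming can start at minute 35 and finishes at minute 64.
After file preflight (finishes minute 35), the print run can start at minute 35 and finishes at minute 61.
After the print run (finishes minute 61, plus 10-minute gap → minute 71), folding can start at minute 71 and finishes at minute 116.
The bindery step needs all of folding (finishes minute 116, plus 20-minute gap → minute 136); ink mixing (finishes minute 85). That puts its earliest start at minute 136; it finishes at 136 + 45 = minute 181.
Every task is finished by minute 181, which is no later than the deadline of 200, so the schedule is feasible.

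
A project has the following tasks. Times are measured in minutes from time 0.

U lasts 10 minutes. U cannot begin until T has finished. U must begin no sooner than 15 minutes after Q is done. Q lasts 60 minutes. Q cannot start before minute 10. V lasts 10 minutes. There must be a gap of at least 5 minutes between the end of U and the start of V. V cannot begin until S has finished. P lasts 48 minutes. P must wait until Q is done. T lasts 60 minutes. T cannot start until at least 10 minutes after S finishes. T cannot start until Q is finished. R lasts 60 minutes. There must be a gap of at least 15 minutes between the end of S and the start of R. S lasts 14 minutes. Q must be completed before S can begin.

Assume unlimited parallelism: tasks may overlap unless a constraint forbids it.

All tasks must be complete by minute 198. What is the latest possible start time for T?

V has no dependents, so it just needs to finish by minute 198. Starting by 198 − 10 = minute 188 achieves that.
Since V (must start by minute 188, minus 5-minute gap → minute 183) depends on it, U must finish by minute 183. Backing off its 10-minute duration gives a latest start of minute 173.
T feeds into U (must start by minute 173); so T must finish by minute 173 and therefore start by minute 113.

113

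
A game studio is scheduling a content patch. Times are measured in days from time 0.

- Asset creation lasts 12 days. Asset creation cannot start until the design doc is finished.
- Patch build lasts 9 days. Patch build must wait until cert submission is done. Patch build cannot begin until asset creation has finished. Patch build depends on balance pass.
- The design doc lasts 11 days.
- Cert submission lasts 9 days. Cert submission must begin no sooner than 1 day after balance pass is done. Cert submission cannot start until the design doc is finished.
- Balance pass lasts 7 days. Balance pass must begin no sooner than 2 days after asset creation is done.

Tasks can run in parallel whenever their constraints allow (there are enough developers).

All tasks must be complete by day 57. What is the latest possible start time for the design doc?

6

To finish by day 57, patch build (duration 9) must start no later than day 48.
Cert submission must finish before patch build (must start by day 48). With a 9-day duration, cert submission must start by 48 − 9 = day 39.
For balance pass: cert submission (must start by day 39, minus 1-day gap → day 38); patch build (must start by day 48). The most restrictive is day 38; with a 7-day duration, balance pass must start by day 31.
Asset creation must finish in time for balance pass (must start by day 31, minus 2-day gap → day 29); patch build (must start by day 48). The tightest is day 29, so asset creation must start by 29 − 12 = day 17.
The design doc feeds asset creation (must start by day 17); cert submission (must start by day 39). Taking the minimum, the design doc must finish by day 17 and start by 17 − 11 = day 6.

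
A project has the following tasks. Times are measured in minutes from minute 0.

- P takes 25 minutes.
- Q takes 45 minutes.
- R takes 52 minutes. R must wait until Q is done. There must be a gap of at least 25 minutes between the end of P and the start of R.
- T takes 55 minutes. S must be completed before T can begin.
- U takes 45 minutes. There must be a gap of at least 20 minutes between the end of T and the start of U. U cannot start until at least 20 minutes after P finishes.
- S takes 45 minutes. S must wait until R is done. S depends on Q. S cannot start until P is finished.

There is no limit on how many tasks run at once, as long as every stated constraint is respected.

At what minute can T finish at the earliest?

202

Nothing blocks Q, so it runs from minute 0 to minute 45.
P can start immediately at minute 0; it finishes at minute 25.
R needs all of Q (finishes minute 45); P (finishes minute 25, plus 25-minute gap → minute 50). That puts its earliest start at minute 50; it finishes at 50 + 52 = minute 102.
S needs all of R (finishes minute 102); Q (finishes minute 45); P (finishes minute 25). That puts its earliest start at minute 102; it finishes at 102 + 45 = minute 147.
After S (finishes minute 147), T can start at minute 147 and finishes at minute 202.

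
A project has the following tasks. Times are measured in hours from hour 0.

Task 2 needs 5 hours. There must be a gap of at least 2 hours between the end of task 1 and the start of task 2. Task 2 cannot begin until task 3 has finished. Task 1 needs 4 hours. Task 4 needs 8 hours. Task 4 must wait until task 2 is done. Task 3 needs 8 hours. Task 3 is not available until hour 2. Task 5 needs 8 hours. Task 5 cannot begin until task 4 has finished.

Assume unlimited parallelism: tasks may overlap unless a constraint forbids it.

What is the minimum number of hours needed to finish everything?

After its own release at hour 2, task 3 can start at hour 2 and finishes at hour 10.
Task 1 can start immediately at hour 0; it finishes at hour 4.
For task 2: task 1 (finishes hour 4, plus 2-hour gap → hour 6); task 3 (finishes hour 10). Taking the maximum gives a start of hour 10, and it finishes at 10 + 5 = hour 15.
After task 2 (finishes hour 15), task 4 can start at hour 15 and finishes at hour 23.
Task 5 waits on task 4 (finishes hour 23), so it starts at hour 23 and finishes at 23 + 8 = hour 31.
All tasks are finished once the last one completes. Finish times: Task 1 at 4, Task 2 at 15, Task 3 at 10, Task 4 at 23, Task 5 at 31. The latest is hour 31.

31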